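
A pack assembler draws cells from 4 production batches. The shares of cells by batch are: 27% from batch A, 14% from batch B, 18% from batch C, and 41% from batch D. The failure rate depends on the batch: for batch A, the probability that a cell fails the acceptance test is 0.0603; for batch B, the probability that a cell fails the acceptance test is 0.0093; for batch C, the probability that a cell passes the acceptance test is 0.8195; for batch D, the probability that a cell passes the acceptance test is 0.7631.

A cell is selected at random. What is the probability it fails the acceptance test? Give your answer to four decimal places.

P(F|C) = 1 − 0.8195 = 0.1805.
P(F|D) = 1 − 0.7631 = 0.2369.
P(F) = P(F|A)·P(A) + P(F|B)·P(B) + P(F|C)·P(C) + P(F|D)·P(D)
      = 0.0603·0.27 + 0.0093·0.14 + 0.1805·0.18 + 0.2369·0.41
      = 0.016281 + 0.001302 + 0.03249 + 0.097129 = 0.147202

0.1472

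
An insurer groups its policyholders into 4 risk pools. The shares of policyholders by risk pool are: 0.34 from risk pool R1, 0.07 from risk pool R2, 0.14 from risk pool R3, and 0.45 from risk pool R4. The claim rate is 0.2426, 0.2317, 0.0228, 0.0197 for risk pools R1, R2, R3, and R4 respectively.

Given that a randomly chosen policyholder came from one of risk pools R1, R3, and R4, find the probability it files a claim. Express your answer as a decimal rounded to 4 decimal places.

P(C|S) ≈ 0.1017

Let S = {R1, R3, R4}.
P(S) = 0.34 + 0.14 + 0.45 = 0.93.
P(C ∩ S) = 0.2426·0.34 + 0.0228·0.14 + 0.0197·0.45 = 0.082484 + 0.003192 + 0.008865 = 0.094541.
P(C | S) = 0.094541 / 0.93 = 0.101657…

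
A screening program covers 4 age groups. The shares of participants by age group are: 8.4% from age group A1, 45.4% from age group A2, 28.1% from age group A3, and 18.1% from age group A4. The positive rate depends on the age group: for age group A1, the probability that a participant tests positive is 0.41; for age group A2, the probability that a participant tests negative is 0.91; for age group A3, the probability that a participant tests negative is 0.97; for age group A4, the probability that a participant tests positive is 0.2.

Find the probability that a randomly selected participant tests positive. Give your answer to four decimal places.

P(T|A2) = 1 − 0.91 = 0.09.
P(T|A3) = 1 − 0.97 = 0.03.
P(T) = P(T|A1)·P(A1) + P(T|A2)·P(A2) + P(T|A3)·P(A3) + P(T|A4)·P(A4)
      = 0.41·0.084 + 0.09·0.454 + 0.03·0.281 + 0.2·0.181
      = 0.03444 + 0.04086 + 0.00843 + 0.0362 = 0.11993

0.1199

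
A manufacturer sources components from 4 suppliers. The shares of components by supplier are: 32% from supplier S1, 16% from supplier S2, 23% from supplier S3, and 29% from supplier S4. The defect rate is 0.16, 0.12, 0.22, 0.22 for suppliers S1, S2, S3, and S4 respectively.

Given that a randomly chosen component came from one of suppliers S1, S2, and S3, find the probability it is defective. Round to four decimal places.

Let S = {S1, S2, S3}.
P(S) = 0.32 + 0.16 + 0.23 = 0.71.
P(D ∩ S) = 0.16·0.32 + 0.12·0.16 + 0.22·0.23 = 0.0512 + 0.0192 + 0.0506 = 0.121.
P(D | S) = 0.121 / 0.71 = 0.170423…

P(D|S) ≈ 0.1704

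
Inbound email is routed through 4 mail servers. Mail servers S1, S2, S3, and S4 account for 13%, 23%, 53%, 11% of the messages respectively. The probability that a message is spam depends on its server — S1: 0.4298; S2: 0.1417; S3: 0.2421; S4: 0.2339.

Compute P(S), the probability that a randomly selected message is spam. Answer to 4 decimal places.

P(S) = P(S|S1)·P(S1) + P(S|S2)·P(S2) + P(S|S3)·P(S3) + P(S|S4)·P(S4)
      = 0.4298·0.13 + 0.1417·0.23 + 0.2421·0.53 + 0.2339·0.11
      = 0.055874 + 0.032591 + 0.128313 + 0.025729 = 0.242507

0.2425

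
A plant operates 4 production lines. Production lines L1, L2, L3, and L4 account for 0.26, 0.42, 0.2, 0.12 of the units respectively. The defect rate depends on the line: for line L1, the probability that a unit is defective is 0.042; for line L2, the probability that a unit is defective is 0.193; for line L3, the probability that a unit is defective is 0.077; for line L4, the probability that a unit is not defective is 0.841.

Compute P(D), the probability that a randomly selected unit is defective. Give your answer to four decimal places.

0.1265

P(D|L4) = 1 − 0.841 = 0.159.
Using total probability over the partition,
P(D) = P(D|L1)·P(L1) + P(D|L2)·P(L2) + P(D|L3)·P(L3) + P(D|L4)·P(L4)
      = 0.042·0.26 + 0.193·0.42 + 0.077·0.2 + 0.159·0.12
      = 0.01092 + 0.08106 + 0.0154 + 0.01908 = 0.12646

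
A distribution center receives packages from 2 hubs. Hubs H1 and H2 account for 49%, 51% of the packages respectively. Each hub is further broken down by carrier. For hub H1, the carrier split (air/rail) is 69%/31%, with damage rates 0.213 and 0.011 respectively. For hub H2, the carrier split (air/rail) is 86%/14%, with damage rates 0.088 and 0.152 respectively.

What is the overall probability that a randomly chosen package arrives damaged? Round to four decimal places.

P(D|H1) = 0.69·0.213 + 0.31·0.011 = 0.14697 + 0.00341 = 0.15038
P(D|H2) = 0.86·0.088 + 0.14·0.152 = 0.07568 + 0.02128 = 0.09696
Then overall,
P(D) = 0.49·0.15038 + 0.51·0.09696
      = 0.0736862 + 0.0494496 = 0.1231358

P(D) ≈ 0.1231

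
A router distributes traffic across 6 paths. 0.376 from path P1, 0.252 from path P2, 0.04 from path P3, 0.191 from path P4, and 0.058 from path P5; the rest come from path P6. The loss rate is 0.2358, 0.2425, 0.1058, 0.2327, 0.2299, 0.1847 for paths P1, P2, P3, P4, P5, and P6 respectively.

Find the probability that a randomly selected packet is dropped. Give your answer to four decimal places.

P(P6) = 1 − (0.376 + 0.252 + 0.04 + 0.191 + 0.058) = 0.083.
P(L) = P(L|P1)·P(P1) + P(L|P2)·P(P2) + P(L|P3)·P(P3) + P(L|P4)·P(P4) + P(L|P5)·P(P5) + P(L|P6)·P(P6)
      = 0.2358·0.376 + 0.2425·0.252 + 0.1058·0.04 + 0.2327·0.191 + 0.2299·0.058 + 0.1847·0.083
      = 0.0886608 + 0.06111 + 0.004232 + 0.0444457 + 0.0133342 + 0.0153301 = 0.2271128

0.2271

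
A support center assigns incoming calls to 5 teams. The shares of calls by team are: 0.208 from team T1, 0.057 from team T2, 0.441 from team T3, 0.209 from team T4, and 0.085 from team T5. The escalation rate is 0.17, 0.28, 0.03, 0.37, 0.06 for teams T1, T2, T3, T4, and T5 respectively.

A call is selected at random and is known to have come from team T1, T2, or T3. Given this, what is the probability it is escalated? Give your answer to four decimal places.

Let S = {T1, T2, T3}.
P(S) = 0.208 + 0.057 + 0.441 = 0.706.
P(E ∩ S) = 0.17·0.208 + 0.28·0.057 + 0.03·0.441 = 0.03536 + 0.01596 + 0.01323 = 0.06455.
P(E | S) = 0.06455 / 0.706 = 0.091431…

0.0914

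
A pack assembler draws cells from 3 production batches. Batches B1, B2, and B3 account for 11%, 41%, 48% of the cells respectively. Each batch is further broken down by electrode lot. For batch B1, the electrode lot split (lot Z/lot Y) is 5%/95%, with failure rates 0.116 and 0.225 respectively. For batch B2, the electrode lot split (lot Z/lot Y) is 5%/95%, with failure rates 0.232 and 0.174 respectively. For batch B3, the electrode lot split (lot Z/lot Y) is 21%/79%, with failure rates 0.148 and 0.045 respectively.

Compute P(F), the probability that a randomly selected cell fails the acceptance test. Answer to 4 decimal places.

P(F|B1) = 0.05·0.116 + 0.95·0.225 = 0.0058 + 0.21375 = 0.21955
P(F|B2) = 0.05·0.232 + 0.95·0.174 = 0.0116 + 0.1653 = 0.1769
P(F|B3) = 0.21·0.148 + 0.79·0.045 = 0.03108 + 0.03555 = 0.06663
By total probability over the outer partition,
P(F) = 0.11·0.21955 + 0.41·0.1769 + 0.48·0.06663
      = 0.0241505 + 0.072529 + 0.0319824 = 0.1286619

0.1287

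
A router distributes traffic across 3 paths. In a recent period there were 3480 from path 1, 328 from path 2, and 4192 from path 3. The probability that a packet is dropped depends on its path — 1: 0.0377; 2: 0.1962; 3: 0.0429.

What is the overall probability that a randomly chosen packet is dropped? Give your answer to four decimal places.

Total: 3480 + 328 + 4192 = 8000.
P(1) = 3480/8000 = 0.435. P(2) = 328/8000 = 0.041. P(3) = 4192/8000 = 0.524.
By the law of total probability,
P(L) = P(L|1)·P(1) + P(L|2)·P(2) + P(L|3)·P(3)
      = 0.0377·0.435 + 0.1962·0.041 + 0.0429·0.524
      = 0.0163995 + 0.0080442 + 0.0224796 = 0.0469233

0.0469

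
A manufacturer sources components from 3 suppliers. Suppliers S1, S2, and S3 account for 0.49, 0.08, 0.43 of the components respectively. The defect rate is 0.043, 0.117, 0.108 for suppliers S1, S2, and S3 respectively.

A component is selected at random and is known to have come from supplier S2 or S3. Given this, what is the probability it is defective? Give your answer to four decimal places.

Let S = {S2, S3}.
P(S) = 0.08 + 0.43 = 0.51.
P(D ∩ S) = 0.117·0.08 + 0.108·0.43 = 0.00936 + 0.04644 = 0.0558.
P(D | S) = 0.0558 / 0.51 = 0.109412…

P(D|S) ≈ 0.1094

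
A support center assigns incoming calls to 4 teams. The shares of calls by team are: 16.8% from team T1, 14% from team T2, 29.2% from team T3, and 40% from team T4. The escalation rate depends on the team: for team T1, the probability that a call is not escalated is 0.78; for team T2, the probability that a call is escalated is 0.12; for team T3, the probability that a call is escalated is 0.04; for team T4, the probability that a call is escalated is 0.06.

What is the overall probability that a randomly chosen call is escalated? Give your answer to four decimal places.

P(E|T1) = 1 − 0.78 = 0.22.
Summing over the partition,
P(E) = P(E|T1)·P(T1) + P(E|T2)·P(T2) + P(E|T3)·P(T3) + P(E|T4)·P(T4)
      = 0.22·0.168 + 0.12·0.14 + 0.04·0.292 + 0.06·0.4
      = 0.03696 + 0.0168 + 0.01168 + 0.024 = 0.08944

P(E) ≈ 0.0894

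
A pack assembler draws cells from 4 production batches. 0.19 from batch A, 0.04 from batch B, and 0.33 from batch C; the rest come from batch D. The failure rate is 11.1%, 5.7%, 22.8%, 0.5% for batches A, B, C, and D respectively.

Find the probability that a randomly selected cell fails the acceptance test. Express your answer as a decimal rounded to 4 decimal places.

P(D) = 1 − (0.19 + 0.04 + 0.33) = 0.44.
By the law of total probability,
P(F) = P(F|A)·P(A) + P(F|B)·P(B) + P(F|C)·P(C) + P(F|D)·P(D)
      = 0.111·0.19 + 0.057·0.04 + 0.228·0.33 + 0.005·0.44
      = 0.02109 + 0.00228 + 0.07524 + 0.0022 = 0.10081

0.1008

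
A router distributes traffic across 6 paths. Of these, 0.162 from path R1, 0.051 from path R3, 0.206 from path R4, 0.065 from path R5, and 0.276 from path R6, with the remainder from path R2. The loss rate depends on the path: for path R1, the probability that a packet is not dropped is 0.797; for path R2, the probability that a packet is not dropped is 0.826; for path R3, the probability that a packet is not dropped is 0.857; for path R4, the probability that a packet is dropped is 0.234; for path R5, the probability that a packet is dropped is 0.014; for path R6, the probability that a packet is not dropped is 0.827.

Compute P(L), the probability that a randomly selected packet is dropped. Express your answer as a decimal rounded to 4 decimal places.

P(R2) = 1 − (0.162 + 0.051 + 0.206 + 0.065 + 0.276) = 0.24.
P(L|R1) = 1 − 0.797 = 0.203.
P(L|R2) = 1 − 0.826 = 0.174.
P(L|R3) = 1 − 0.857 = 0.143.
P(L|R6) = 1 − 0.827 = 0.173.
Using total probability over the partition,
P(L) = P(L|R1)·P(R1) + P(L|R2)·P(R2) + P(L|R3)·P(R3) + P(L|R4)·P(R4) + P(L|R5)·P(R5) + P(L|R6)·P(R6)
      = 0.203·0.162 + 0.174·0.24 + 0.143·0.051 + 0.234·0.206 + 0.014·0.065 + 0.173·0.276
      = 0.032886 + 0.04176 + 0.007293 + 0.048204 + 0.00091 + 0.047748 = 0.178801

0.1788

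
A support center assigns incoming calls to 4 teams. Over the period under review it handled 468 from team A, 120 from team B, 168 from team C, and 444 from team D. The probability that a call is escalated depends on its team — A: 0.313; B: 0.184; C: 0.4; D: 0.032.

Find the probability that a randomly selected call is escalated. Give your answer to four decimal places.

P(E) ≈ 0.2083

Total: 468 + 120 + 168 + 444 = 1200.
P(A) = 468/1200 = 0.39. P(B) = 120/1200 = 0.1. P(C) = 168/1200 = 0.14. P(D) = 444/1200 = 0.37.
P(E) = P(E|A)·P(A) + P(E|B)·P(B) + P(E|C)·P(C) + P(E|D)·P(D)
      = 0.313·0.39 + 0.184·0.1 + 0.4·0.14 + 0.032·0.37
      = 0.12207 + 0.0184 + 0.056 + 0.01184 = 0.20831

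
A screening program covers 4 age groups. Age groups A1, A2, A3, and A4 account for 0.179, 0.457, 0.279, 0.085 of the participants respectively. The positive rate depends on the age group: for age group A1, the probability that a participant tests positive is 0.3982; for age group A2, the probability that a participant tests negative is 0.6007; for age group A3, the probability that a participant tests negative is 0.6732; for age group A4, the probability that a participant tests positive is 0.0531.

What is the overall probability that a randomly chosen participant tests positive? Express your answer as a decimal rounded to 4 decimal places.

0.3494

P(T|A2) = 1 − 0.6007 = 0.3993.
P(T|A3) = 1 − 0.6732 = 0.3268.
P(T) = P(T|A1)·P(A1) + P(T|A2)·P(A2) + P(T|A3)·P(A3) + P(T|A4)·P(A4)
      = 0.3982·0.179 + 0.3993·0.457 + 0.3268·0.279 + 0.0531·0.085
      = 0.0712778 + 0.1824801 + 0.0911772 + 0.0045135 = 0.3494486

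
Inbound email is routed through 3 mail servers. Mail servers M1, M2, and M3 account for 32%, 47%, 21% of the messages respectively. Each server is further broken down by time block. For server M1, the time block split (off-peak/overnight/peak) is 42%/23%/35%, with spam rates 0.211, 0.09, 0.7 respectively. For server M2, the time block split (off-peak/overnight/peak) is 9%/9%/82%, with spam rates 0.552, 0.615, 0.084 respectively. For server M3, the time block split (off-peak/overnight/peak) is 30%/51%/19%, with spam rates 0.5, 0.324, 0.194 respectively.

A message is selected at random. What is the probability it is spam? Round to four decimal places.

P(S) ≈ 0.2691

P(S|M1) = 0.42·0.211 + 0.23·0.09 + 0.35·0.7 = 0.08862 + 0.0207 + 0.245 = 0.35432
P(S|M2) = 0.09·0.552 + 0.09·0.615 + 0.82·0.084 = 0.04968 + 0.05535 + 0.06888 = 0.17391
P(S|M3) = 0.3·0.5 + 0.51·0.324 + 0.19·0.194 = 0.15 + 0.16524 + 0.03686 = 0.3521
Then overall,
P(S) = 0.32·0.35432 + 0.47·0.17391 + 0.21·0.3521
      = 0.1133824 + 0.0817377 + 0.073941 = 0.2690611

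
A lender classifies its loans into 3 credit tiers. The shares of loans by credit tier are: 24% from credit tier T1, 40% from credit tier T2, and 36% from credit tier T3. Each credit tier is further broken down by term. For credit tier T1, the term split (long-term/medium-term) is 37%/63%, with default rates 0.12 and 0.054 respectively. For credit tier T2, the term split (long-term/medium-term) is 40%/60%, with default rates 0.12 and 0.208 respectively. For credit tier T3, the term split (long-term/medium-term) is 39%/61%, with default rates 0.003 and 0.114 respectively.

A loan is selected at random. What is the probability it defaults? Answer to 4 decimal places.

P(D) ≈ 0.1134

P(D|T1) = 0.37·0.12 + 0.63·0.054 = 0.0444 + 0.03402 = 0.07842
P(D|T2) = 0.4·0.12 + 0.6·0.208 = 0.048 + 0.1248 = 0.1728
P(D|T3) = 0.39·0.003 + 0.61·0.114 = 0.00117 + 0.06954 = 0.07071
By total probability over the outer partition,
P(D) = 0.24·0.07842 + 0.4·0.1728 + 0.36·0.07071
      = 0.0188208 + 0.06912 + 0.0254556 = 0.1133964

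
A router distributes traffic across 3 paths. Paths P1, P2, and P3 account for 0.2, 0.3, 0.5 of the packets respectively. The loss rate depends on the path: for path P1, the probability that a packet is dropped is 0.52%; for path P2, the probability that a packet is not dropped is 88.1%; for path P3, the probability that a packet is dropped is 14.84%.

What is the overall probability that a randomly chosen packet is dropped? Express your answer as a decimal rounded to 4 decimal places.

0.1109

P(L|P2) = 1 − 0.881 = 0.119.
Using total probability over the partition,
P(L) = P(L|P1)·P(P1) + P(L|P2)·P(P2) + P(L|P3)·P(P3)
      = 0.0052·0.2 + 0.119·0.3 + 0.1484·0.5
      = 0.00104 + 0.0357 + 0.0742 = 0.11094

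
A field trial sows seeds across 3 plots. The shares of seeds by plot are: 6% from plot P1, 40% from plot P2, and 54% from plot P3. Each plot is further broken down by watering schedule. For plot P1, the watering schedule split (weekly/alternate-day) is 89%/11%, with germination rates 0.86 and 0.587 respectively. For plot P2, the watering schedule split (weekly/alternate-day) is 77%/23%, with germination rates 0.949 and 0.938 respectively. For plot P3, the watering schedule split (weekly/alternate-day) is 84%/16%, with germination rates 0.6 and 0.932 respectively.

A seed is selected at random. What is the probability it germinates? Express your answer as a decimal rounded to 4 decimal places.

P(G) ≈ 0.7811

P(G|P1) = 0.89·0.86 + 0.11·0.587 = 0.7654 + 0.06457 = 0.82997
P(G|P2) = 0.77·0.949 + 0.23·0.938 = 0.73073 + 0.21574 = 0.94647
P(G|P3) = 0.84·0.6 + 0.16·0.932 = 0.504 + 0.14912 = 0.65312
Then overall,
P(G) = 0.06·0.82997 + 0.4·0.94647 + 0.54·0.65312
      = 0.0497982 + 0.378588 + 0.3526848 = 0.781071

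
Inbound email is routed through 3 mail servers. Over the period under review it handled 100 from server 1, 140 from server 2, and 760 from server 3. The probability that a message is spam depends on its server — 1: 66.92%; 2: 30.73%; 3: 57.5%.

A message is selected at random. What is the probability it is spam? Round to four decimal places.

Total: 100 + 140 + 760 = 1000.
P(1) = 100/1000 = 0.1. P(2) = 140/1000 = 0.14. P(3) = 760/1000 = 0.76.
P(S) = P(S|1)·P(1) + P(S|2)·P(2) + P(S|3)·P(3)
      = 0.6692·0.1 + 0.3073·0.14 + 0.575·0.76
      = 0.06692 + 0.043022 + 0.437 = 0.546942

0.5469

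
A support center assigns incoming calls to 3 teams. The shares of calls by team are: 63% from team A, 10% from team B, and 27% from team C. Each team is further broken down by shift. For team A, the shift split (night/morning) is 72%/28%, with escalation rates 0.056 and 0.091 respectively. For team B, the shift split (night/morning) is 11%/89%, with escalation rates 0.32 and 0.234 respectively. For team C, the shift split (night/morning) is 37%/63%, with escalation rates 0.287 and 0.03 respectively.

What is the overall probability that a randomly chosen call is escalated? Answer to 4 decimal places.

0.0996

P(E|A) = 0.72·0.056 + 0.28·0.091 = 0.04032 + 0.02548 = 0.0658
P(E|B) = 0.11·0.32 + 0.89·0.234 = 0.0352 + 0.20826 = 0.24346
P(E|C) = 0.37·0.287 + 0.63·0.03 = 0.10619 + 0.0189 = 0.12509
By total probability over the outer partition,
P(E) = 0.63·0.0658 + 0.1·0.24346 + 0.27·0.12509
      = 0.041454 + 0.024346 + 0.0337743 = 0.0995743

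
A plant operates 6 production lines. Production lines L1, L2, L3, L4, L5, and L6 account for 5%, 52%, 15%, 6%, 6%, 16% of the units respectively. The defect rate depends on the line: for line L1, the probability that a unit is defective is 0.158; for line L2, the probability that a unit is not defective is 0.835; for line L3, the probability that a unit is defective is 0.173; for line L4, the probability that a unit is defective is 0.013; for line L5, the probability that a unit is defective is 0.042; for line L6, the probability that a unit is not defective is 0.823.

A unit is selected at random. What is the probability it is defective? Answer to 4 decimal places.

P(D|L2) = 1 − 0.835 = 0.165.
P(D|L6) = 1 − 0.823 = 0.177.
P(D) = P(D|L1)·P(L1) + P(D|L2)·P(L2) + P(D|L3)·P(L3) + P(D|L4)·P(L4) + P(D|L5)·P(L5) + P(D|L6)·P(L6)
      = 0.158·0.05 + 0.165·0.52 + 0.173·0.15 + 0.013·0.06 + 0.042·0.06 + 0.177·0.16
      = 0.0079 + 0.0858 + 0.02595 + 0.00078 + 0.00252 + 0.02832 = 0.15127

0.1513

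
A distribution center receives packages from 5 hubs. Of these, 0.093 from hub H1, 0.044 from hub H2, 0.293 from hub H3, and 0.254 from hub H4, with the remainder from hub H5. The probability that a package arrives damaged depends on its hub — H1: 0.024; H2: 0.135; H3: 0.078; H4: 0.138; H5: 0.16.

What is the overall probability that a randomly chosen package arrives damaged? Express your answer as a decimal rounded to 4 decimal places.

0.1166

P(H5) = 1 − (0.093 + 0.044 + 0.293 + 0.254) = 0.316.
By the law of total probability,
P(D) = P(D|H1)·P(H1) + P(D|H2)·P(H2) + P(D|H3)·P(H3) + P(D|H4)·P(H4) + P(D|H5)·P(H5)
      = 0.024·0.093 + 0.135·0.044 + 0.078·0.293 + 0.138·0.254 + 0.16·0.316
      = 0.002232 + 0.00594 + 0.022854 + 0.035052 + 0.05056 = 0.116638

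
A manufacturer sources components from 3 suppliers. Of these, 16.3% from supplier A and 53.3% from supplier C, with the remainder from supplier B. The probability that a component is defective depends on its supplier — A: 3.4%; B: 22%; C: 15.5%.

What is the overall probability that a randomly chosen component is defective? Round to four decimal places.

P(B) = 1 − (0.163 + 0.533) = 0.304.
By the law of total probability,
P(D) = P(D|A)·P(A) + P(D|B)·P(B) + P(D|C)·P(C)
      = 0.034·0.163 + 0.22·0.304 + 0.155·0.533
      = 0.005542 + 0.06688 + 0.082615 = 0.155037

P(D) ≈ 0.1550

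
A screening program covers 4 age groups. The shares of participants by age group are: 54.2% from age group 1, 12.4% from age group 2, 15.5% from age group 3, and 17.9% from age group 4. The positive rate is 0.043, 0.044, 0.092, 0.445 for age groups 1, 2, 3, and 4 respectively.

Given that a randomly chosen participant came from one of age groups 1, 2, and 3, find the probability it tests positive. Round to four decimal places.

0.0524

Let S = {1, 2, 3}.
P(S) = 0.542 + 0.124 + 0.155 = 0.821.
P(T ∩ S) = 0.043·0.542 + 0.044·0.124 + 0.092·0.155 = 0.023306 + 0.005456 + 0.01426 = 0.043022.
P(T | S) = 0.043022 / 0.821 = 0.052402…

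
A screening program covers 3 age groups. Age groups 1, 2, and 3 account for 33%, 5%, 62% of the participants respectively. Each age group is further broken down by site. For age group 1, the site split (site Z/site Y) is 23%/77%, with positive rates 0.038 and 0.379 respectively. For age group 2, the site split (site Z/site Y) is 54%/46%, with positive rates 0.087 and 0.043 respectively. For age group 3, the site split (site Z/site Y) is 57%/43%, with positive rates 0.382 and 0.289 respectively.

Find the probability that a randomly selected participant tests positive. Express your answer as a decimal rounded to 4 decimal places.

P(T|1) = 0.23·0.038 + 0.77·0.379 = 0.00874 + 0.29183 = 0.30057
P(T|2) = 0.54·0.087 + 0.46·0.043 = 0.04698 + 0.01978 = 0.06676
P(T|3) = 0.57·0.382 + 0.43·0.289 = 0.21774 + 0.12427 = 0.34201
Then overall,
P(T) = 0.33·0.30057 + 0.05·0.06676 + 0.62·0.34201
      = 0.0991881 + 0.003338 + 0.2120462 = 0.3145723

P(T) ≈ 0.3146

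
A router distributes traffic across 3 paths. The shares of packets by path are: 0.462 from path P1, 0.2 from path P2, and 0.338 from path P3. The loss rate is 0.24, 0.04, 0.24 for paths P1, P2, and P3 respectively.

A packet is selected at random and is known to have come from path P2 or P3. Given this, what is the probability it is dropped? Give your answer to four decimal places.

P(L|S) ≈ 0.1657

Let S = {P2, P3}.
P(S) = 0.2 + 0.338 = 0.538.
P(L ∩ S) = 0.04·0.2 + 0.24·0.338 = 0.008 + 0.08112 = 0.08912.
P(L | S) = 0.08912 / 0.538 = 0.165651…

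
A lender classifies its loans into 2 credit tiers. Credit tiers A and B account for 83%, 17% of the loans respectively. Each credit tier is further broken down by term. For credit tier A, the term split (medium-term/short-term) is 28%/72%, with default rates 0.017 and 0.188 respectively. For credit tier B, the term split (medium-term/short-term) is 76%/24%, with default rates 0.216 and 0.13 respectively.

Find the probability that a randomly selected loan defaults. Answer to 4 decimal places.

P(D) ≈ 0.1495

P(D|A) = 0.28·0.017 + 0.72·0.188 = 0.00476 + 0.13536 = 0.14012
P(D|B) = 0.76·0.216 + 0.24·0.13 = 0.16416 + 0.0312 = 0.19536
By total probability over the outer partition,
P(D) = 0.83·0.14012 + 0.17·0.19536
      = 0.1162996 + 0.0332112 = 0.1495108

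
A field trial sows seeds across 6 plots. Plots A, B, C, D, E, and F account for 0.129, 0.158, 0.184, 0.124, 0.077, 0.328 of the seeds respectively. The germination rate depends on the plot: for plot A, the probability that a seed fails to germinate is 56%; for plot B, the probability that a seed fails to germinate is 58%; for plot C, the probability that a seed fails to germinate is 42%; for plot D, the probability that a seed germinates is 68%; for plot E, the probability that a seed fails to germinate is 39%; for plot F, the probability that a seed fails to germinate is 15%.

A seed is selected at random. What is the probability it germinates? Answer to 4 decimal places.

0.6399

P(G|A) = 1 − 0.56 = 0.44.
P(G|B) = 1 − 0.58 = 0.42.
P(G|C) = 1 − 0.42 = 0.58.
P(G|E) = 1 − 0.39 = 0.61.
P(G|F) = 1 − 0.15 = 0.85.
P(G) = P(G|A)·P(A) + P(G|B)·P(B) + P(G|C)·P(C) + P(G|D)·P(D) + P(G|E)·P(E) + P(G|F)·P(F)
      = 0.44·0.129 + 0.42·0.158 + 0.58·0.184 + 0.68·0.124 + 0.61·0.077 + 0.85·0.328
      = 0.05676 + 0.06636 + 0.10672 + 0.08432 + 0.04697 + 0.2788 = 0.63993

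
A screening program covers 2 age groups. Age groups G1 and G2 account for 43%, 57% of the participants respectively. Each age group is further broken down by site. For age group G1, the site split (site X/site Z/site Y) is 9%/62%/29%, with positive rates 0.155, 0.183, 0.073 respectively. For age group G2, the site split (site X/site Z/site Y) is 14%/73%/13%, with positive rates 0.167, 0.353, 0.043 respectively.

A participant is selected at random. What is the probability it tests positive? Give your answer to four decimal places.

P(T|G1) = 0.09·0.155 + 0.62·0.183 + 0.29·0.073 = 0.01395 + 0.11346 + 0.02117 = 0.14858
P(T|G2) = 0.14·0.167 + 0.73·0.353 + 0.13·0.043 = 0.02338 + 0.25769 + 0.00559 = 0.28666
By total probability over the outer partition,
P(T) = 0.43·0.14858 + 0.57·0.28666
      = 0.0638894 + 0.1633962 = 0.2272856

0.2273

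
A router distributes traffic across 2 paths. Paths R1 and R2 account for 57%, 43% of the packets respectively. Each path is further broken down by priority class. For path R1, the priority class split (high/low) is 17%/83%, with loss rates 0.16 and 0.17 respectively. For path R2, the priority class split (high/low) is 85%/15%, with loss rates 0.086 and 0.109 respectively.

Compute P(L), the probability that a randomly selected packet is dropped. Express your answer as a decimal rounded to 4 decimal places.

P(L) ≈ 0.1344

P(L|R1) = 0.17·0.16 + 0.83·0.17 = 0.0272 + 0.1411 = 0.1683
P(L|R2) = 0.85·0.086 + 0.15·0.109 = 0.0731 + 0.01635 = 0.08945
Then overall,
P(L) = 0.57·0.1683 + 0.43·0.08945
      = 0.095931 + 0.0384635 = 0.1343945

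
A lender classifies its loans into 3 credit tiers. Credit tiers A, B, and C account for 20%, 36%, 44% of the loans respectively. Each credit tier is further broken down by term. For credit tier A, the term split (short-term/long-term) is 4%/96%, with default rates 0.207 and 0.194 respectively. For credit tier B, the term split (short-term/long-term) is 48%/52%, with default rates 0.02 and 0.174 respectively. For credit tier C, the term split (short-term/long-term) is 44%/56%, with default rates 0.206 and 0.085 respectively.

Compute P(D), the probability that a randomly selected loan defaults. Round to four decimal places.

P(D) ≈ 0.1358

P(D|A) = 0.04·0.207 + 0.96·0.194 = 0.00828 + 0.18624 = 0.19452
P(D|B) = 0.48·0.02 + 0.52·0.174 = 0.0096 + 0.09048 = 0.10008
P(D|C) = 0.44·0.206 + 0.56·0.085 = 0.09064 + 0.0476 = 0.13824
Then overall,
P(D) = 0.2·0.19452 + 0.36·0.10008 + 0.44·0.13824
      = 0.038904 + 0.0360288 + 0.0608256 = 0.1357584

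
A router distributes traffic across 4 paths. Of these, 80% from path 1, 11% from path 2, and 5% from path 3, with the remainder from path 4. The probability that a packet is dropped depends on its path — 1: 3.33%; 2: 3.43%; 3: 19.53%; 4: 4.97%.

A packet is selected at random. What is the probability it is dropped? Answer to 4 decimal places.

P(4) = 1 − (0.8 + 0.11 + 0.05) = 0.04.
By the law of total probability,
P(L) = P(L|1)·P(1) + P(L|2)·P(2) + P(L|3)·P(3) + P(L|4)·P(4)
      = 0.0333·0.8 + 0.0343·0.11 + 0.1953·0.05 + 0.0497·0.04
      = 0.02664 + 0.003773 + 0.009765 + 0.001988 = 0.042166

0.0422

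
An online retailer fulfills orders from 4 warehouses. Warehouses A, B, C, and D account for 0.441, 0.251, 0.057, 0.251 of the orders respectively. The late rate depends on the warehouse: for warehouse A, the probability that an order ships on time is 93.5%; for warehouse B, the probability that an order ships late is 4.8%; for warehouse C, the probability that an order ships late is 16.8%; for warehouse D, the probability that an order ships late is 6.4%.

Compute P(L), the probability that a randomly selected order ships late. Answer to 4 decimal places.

P(L) ≈ 0.0664

P(L|A) = 1 − 0.935 = 0.065.
P(L) = P(L|A)·P(A) + P(L|B)·P(B) + P(L|C)·P(C) + P(L|D)·P(D)
      = 0.065·0.441 + 0.048·0.251 + 0.168·0.057 + 0.064·0.251
      = 0.028665 + 0.012048 + 0.009576 + 0.016064 = 0.066353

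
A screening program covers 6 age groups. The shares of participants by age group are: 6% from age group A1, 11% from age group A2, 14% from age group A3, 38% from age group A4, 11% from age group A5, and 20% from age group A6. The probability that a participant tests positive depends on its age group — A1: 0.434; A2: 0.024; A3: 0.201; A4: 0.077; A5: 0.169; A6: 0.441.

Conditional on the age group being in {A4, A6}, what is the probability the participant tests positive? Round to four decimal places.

P(T|S) ≈ 0.2025

Let S = {A4, A6}.
P(S) = 0.38 + 0.2 = 0.58.
P(T ∩ S) = 0.077·0.38 + 0.441·0.2 = 0.02926 + 0.0882 = 0.11746.
P(T | S) = 0.11746 / 0.58 = 0.202517…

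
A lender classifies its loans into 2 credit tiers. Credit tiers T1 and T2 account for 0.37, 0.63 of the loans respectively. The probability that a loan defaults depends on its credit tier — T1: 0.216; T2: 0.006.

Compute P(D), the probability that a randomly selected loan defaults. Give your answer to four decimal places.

P(D) = P(D|T1)·P(T1) + P(D|T2)·P(T2)
      = 0.216·0.37 + 0.006·0.63
      = 0.07992 + 0.00378 = 0.0837

0.0837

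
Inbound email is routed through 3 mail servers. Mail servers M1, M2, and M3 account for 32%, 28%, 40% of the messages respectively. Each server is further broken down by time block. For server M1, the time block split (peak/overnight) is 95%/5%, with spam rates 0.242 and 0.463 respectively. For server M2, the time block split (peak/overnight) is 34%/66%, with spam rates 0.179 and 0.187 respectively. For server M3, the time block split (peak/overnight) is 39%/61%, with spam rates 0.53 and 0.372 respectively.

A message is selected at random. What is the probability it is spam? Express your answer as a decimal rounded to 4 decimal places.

P(S|M1) = 0.95·0.242 + 0.05·0.463 = 0.2299 + 0.02315 = 0.25305
P(S|M2) = 0.34·0.179 + 0.66·0.187 = 0.06086 + 0.12342 = 0.18428
P(S|M3) = 0.39·0.53 + 0.61·0.372 = 0.2067 + 0.22692 = 0.43362
By total probability over the outer partition,
P(S) = 0.32·0.25305 + 0.28·0.18428 + 0.4·0.43362
      = 0.080976 + 0.0515984 + 0.173448 = 0.3060224

P(S) ≈ 0.3060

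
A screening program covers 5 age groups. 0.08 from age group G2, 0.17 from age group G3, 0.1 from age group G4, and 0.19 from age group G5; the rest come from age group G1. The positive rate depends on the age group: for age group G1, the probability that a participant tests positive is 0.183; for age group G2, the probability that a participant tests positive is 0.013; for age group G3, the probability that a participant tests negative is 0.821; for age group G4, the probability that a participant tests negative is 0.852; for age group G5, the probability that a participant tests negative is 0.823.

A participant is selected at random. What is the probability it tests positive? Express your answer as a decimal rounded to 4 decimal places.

P(G1) = 1 − (0.08 + 0.17 + 0.1 + 0.19) = 0.46.
P(T|G3) = 1 − 0.821 = 0.179.
P(T|G4) = 1 − 0.852 = 0.148.
P(T|G5) = 1 − 0.823 = 0.177.
P(T) = P(T|G1)·P(G1) + P(T|G2)·P(G2) + P(T|G3)·P(G3) + P(T|G4)·P(G4) + P(T|G5)·P(G5)
      = 0.183·0.46 + 0.013·0.08 + 0.179·0.17 + 0.148·0.1 + 0.177·0.19
      = 0.08418 + 0.00104 + 0.03043 + 0.0148 + 0.03363 = 0.16408

0.1641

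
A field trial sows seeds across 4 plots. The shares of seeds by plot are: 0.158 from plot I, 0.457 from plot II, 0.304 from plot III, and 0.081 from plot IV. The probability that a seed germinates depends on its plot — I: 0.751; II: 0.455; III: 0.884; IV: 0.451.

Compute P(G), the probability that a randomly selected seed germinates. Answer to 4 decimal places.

P(G) ≈ 0.6319

Using total probability over the partition,
P(G) = P(G|I)·P(I) + P(G|II)·P(II) + P(G|III)·P(III) + P(G|IV)·P(IV)
      = 0.751·0.158 + 0.455·0.457 + 0.884·0.304 + 0.451·0.081
      = 0.118658 + 0.207935 + 0.268736 + 0.036531 = 0.63186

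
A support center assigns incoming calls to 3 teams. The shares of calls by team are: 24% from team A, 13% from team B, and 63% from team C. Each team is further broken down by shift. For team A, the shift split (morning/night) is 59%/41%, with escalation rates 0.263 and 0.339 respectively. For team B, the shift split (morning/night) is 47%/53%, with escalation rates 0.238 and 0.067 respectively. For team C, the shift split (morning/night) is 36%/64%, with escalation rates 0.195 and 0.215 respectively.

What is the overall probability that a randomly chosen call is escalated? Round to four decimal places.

0.2207

P(E|A) = 0.59·0.263 + 0.41·0.339 = 0.15517 + 0.13899 = 0.29416
P(E|B) = 0.47·0.238 + 0.53·0.067 = 0.11186 + 0.03551 = 0.14737
P(E|C) = 0.36·0.195 + 0.64·0.215 = 0.0702 + 0.1376 = 0.2078
Then overall,
P(E) = 0.24·0.29416 + 0.13·0.14737 + 0.63·0.2078
      = 0.0705984 + 0.0191581 + 0.130914 = 0.2206705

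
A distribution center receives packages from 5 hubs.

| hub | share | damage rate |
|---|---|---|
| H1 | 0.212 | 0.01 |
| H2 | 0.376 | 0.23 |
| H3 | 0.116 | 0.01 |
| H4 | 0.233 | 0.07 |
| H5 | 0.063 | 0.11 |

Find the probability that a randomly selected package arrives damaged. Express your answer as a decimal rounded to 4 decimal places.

0.1130

By the law of total probability,
P(D) = P(D|H1)·P(H1) + P(D|H2)·P(H2) + P(D|H3)·P(H3) + P(D|H4)·P(H4) + P(D|H5)·P(H5)
      = 0.01·0.212 + 0.23·0.376 + 0.01·0.116 + 0.07·0.233 + 0.11·0.063
      = 0.00212 + 0.08648 + 0.00116 + 0.01631 + 0.00693 = 0.113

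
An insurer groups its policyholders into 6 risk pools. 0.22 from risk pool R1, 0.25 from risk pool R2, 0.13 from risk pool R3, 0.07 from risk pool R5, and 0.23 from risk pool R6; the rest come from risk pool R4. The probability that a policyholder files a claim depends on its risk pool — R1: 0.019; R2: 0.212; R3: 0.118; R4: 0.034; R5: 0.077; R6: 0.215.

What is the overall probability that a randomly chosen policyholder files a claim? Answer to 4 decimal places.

0.1308

P(R4) = 1 − (0.22 + 0.25 + 0.13 + 0.07 + 0.23) = 0.1.
By the law of total probability,
P(C) = P(C|R1)·P(R1) + P(C|R2)·P(R2) + P(C|R3)·P(R3) + P(C|R4)·P(R4) + P(C|R5)·P(R5) + P(C|R6)·P(R6)
      = 0.019·0.22 + 0.212·0.25 + 0.118·0.13 + 0.034·0.1 + 0.077·0.07 + 0.215·0.23
      = 0.00418 + 0.053 + 0.01534 + 0.0034 + 0.00539 + 0.04945 = 0.13076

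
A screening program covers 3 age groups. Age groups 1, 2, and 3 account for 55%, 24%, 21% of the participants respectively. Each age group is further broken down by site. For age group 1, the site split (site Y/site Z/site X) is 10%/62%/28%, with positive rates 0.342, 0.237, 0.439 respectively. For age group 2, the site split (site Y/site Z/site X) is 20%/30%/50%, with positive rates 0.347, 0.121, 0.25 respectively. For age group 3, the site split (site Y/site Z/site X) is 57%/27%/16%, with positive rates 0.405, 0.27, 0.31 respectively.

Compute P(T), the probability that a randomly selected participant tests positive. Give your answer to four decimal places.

P(T|1) = 0.1·0.342 + 0.62·0.237 + 0.28·0.439 = 0.0342 + 0.14694 + 0.12292 = 0.30406
P(T|2) = 0.2·0.347 + 0.3·0.121 + 0.5·0.25 = 0.0694 + 0.0363 + 0.125 = 0.2307
P(T|3) = 0.57·0.405 + 0.27·0.27 + 0.16·0.31 = 0.23085 + 0.0729 + 0.0496 = 0.35335
By total probability over the outer partition,
P(T) = 0.55·0.30406 + 0.24·0.2307 + 0.21·0.35335
      = 0.167233 + 0.055368 + 0.0742035 = 0.2968045

P(T) ≈ 0.2968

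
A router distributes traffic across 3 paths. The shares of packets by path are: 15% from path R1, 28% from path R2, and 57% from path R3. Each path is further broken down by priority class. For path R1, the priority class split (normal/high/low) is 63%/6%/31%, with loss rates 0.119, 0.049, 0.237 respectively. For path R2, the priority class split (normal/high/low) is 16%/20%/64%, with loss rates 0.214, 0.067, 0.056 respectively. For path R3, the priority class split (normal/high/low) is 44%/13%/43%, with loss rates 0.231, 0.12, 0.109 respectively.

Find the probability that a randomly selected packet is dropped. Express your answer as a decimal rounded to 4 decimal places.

P(L|R1) = 0.63·0.119 + 0.06·0.049 + 0.31·0.237 = 0.07497 + 0.00294 + 0.07347 = 0.15138
P(L|R2) = 0.16·0.214 + 0.2·0.067 + 0.64·0.056 = 0.03424 + 0.0134 + 0.03584 = 0.08348
P(L|R3) = 0.44·0.231 + 0.13·0.12 + 0.43·0.109 = 0.10164 + 0.0156 + 0.04687 = 0.16411
Then overall,
P(L) = 0.15·0.15138 + 0.28·0.08348 + 0.57·0.16411
      = 0.022707 + 0.0233744 + 0.0935427 = 0.1396241

0.1396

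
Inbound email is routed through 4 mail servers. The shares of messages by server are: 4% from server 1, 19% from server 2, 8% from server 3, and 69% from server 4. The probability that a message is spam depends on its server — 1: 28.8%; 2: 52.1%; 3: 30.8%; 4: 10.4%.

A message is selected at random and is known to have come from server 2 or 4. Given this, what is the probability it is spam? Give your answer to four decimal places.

0.1940

Let J = {2, 4}.
P(J) = 0.19 + 0.69 = 0.88.
P(S ∩ J) = 0.521·0.19 + 0.104·0.69 = 0.09899 + 0.07176 = 0.17075.
P(S | J) = 0.17075 / 0.88 = 0.194034…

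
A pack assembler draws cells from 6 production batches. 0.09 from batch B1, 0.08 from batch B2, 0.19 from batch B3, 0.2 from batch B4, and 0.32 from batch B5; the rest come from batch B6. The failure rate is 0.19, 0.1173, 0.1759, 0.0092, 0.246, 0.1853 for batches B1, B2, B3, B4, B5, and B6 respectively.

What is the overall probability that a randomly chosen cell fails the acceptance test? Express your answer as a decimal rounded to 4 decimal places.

P(B6) = 1 − (0.09 + 0.08 + 0.19 + 0.2 + 0.32) = 0.12.
Using total probability over the partition,
P(F) = P(F|B1)·P(B1) + P(F|B2)·P(B2) + P(F|B3)·P(B3) + P(F|B4)·P(B4) + P(F|B5)·P(B5) + P(F|B6)·P(B6)
      = 0.19·0.09 + 0.1173·0.08 + 0.1759·0.19 + 0.0092·0.2 + 0.246·0.32 + 0.1853·0.12
      = 0.0171 + 0.009384 + 0.033421 + 0.00184 + 0.07872 + 0.022236 = 0.162701

0.1627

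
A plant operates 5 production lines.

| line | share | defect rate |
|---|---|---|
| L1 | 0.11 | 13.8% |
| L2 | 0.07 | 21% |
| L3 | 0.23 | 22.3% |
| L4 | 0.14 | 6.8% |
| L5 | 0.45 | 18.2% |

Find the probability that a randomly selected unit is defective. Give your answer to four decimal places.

0.1726

P(D) = P(D|L1)·P(L1) + P(D|L2)·P(L2) + P(D|L3)·P(L3) + P(D|L4)·P(L4) + P(D|L5)·P(L5)
      = 0.138·0.11 + 0.21·0.07 + 0.223·0.23 + 0.068·0.14 + 0.182·0.45
      = 0.01518 + 0.0147 + 0.05129 + 0.00952 + 0.0819 = 0.17259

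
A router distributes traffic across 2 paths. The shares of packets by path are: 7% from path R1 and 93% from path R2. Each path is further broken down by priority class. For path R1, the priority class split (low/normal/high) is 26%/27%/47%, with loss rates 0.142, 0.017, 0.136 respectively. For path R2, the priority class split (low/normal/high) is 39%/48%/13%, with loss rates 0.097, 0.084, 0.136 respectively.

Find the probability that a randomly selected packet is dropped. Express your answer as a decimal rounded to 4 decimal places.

P(L) ≈ 0.0965

P(L|R1) = 0.26·0.142 + 0.27·0.017 + 0.47·0.136 = 0.03692 + 0.00459 + 0.06392 = 0.10543
P(L|R2) = 0.39·0.097 + 0.48·0.084 + 0.13·0.136 = 0.03783 + 0.04032 + 0.01768 = 0.09583
By total probability over the outer partition,
P(L) = 0.07·0.10543 + 0.93·0.09583
      = 0.0073801 + 0.0891219 = 0.096502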